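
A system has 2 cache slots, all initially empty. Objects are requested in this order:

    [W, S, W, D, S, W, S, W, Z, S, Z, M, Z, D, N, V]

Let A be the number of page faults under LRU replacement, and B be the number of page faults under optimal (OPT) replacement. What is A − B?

2

Under LRU: F F . F F F . . F F . F . F F F → 11 faults.
Under OPT: F F . F . F . . F . . F . F F F → 9 faults.
A − B = 11 − 9 = 2.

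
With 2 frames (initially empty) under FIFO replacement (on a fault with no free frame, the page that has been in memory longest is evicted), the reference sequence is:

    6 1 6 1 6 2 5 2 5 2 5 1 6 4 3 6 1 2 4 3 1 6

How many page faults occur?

6 -> miss, frames {6}
1 -> miss, frames {6,1}
6 -> hit
1 -> hit
6 -> hit
2 -> miss, evict 6, frames {1,2}
5 -> miss, evict 1, frames {2,5}
2 -> hit
5 -> hit
2 -> hit
5 -> hit
1 -> miss, evict 2, frames {5,1}
6 -> miss, evict 5, frames {1,6}
4 -> miss, evict 1, frames {6,4}
3 -> miss, evict 6, frames {4,3}
6 -> miss, evict 4, frames {3,6}
1 -> miss, evict 3, frames {6,1}
2 -> miss, evict 6, frames {1,2}
4 -> miss, evict 1, frames {2,4}
3 -> miss, evict 2, frames {4,3}
1 -> miss, evict 4, frames {3,1}
6 -> miss, evict 3, frames {1,6}
Page faults: 15.

15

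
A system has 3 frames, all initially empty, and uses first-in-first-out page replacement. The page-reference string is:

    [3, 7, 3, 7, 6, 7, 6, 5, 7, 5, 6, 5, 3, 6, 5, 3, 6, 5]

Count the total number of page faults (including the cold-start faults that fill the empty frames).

3 -> fault, frames {3}
7 -> fault, frames {3,7}
3 -> hit
7 -> hit
6 -> fault, frames {3,7,6}
7 -> hit
6 -> hit
5 -> fault, evict 3, frames {7,6,5}
7 -> hit
5 -> hit
6 -> hit
5 -> hit
3 -> fault, evict 7, frames {6,5,3}
6 -> hit
5 -> hit
3 -> hit
6 -> hit
5 -> hit
Page faults: 5.

5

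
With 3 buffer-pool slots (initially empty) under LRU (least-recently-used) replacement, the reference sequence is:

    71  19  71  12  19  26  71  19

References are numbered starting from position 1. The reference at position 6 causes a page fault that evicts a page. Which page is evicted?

pos 1: 71 → miss, frames (71)
pos 2: 19 → miss, frames (71 19)
pos 3: 71 → hit
pos 4: 12 → miss, frames (19 71 12)
pos 5: 19 → hit
pos 6: 26 → miss, evict 71, frames (12 19 26)
At position 6, page 71 is evicted.

71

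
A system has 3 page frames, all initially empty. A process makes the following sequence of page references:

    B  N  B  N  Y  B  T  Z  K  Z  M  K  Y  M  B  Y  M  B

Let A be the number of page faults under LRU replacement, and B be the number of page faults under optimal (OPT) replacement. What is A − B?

1

Under LRU: F F . . F . F F F . F . F . F . . . → 9 faults.
Under OPT: F F . . F . F F F . F . . . F . . . → 8 faults.
A − B = 9 − 8 = 1.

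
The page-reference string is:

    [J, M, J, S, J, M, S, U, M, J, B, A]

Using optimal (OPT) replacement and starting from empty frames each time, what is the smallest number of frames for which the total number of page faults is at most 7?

3

f=1: 12 faults
f=2: 8 faults
f=3: 6 faults
f=4: 6 faults
f=5: 6 faults
f=6: 6 faults
Smallest f with faults ≤ 7 is 3.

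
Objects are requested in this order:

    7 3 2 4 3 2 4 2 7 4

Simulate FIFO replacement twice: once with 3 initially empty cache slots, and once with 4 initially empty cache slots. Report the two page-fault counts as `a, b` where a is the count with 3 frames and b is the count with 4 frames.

5, 4

3 frames: F F F F . . . . F . → 5 faults.
4 frames: F F F F . . . . . . → 4 faults.
4 < 5: adding a frame reduced faults, as is typical.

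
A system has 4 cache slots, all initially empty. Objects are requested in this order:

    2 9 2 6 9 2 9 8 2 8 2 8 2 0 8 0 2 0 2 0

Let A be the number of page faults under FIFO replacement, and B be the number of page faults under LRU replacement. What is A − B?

Under FIFO: F F . F . . . F . . . . . F . . F . . . → 6 faults.
Under LRU: F F . F . . . F . . . . . F . . . . . . → 5 faults.
A − B = 6 − 5 = 1.

1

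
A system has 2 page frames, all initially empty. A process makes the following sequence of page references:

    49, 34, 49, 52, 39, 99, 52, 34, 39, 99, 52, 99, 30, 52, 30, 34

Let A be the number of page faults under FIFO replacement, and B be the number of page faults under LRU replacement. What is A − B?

-1

Under FIFO: F F . F F F F F F F F . F . . F → 12 faults.
Under LRU: F F . F F F F F F F F . F F . F → 13 faults.
A − B = 12 − 13 = -1.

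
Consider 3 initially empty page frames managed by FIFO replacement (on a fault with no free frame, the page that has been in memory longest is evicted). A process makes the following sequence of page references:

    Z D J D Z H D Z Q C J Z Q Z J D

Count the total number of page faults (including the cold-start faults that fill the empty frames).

Z: fault, frames {Z}
D: fault, frames {Z,D}
J: fault, frames {Z,D,J}
D: hit
Z: hit
H: fault, evict Z, frames {D,J,H}
D: hit
Z: fault, evict D, frames {J,H,Z}
Q: fault, evict J, frames {H,Z,Q}
C: fault, evict H, frames {Z,Q,C}
J: fault, evict Z, frames {Q,C,J}
Z: fault, evict Q, frames {C,J,Z}
Q: fault, evict C, frames {J,Z,Q}
Z: hit
J: hit
D: fault, evict J, frames {Z,Q,D}
Page faults: 11.

11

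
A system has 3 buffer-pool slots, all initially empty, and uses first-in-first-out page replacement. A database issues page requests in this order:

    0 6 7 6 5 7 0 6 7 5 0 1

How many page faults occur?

10

0 -> miss, frames [0]
6 -> miss, frames [0, 6]
7 -> miss, frames [0, 6, 7]
6 -> hit
5 -> miss, evict 0, frames [6, 7, 5]
7 -> hit
0 -> miss, evict 6, frames [7, 5, 0]
6 -> miss, evict 7, frames [5, 0, 6]
7 -> miss, evict 5, frames [0, 6, 7]
5 -> miss, evict 0, frames [6, 7, 5]
0 -> miss, evict 6, frames [7, 5, 0]
1 -> miss, evict 7, frames [5, 0, 1]
Page faults: 10.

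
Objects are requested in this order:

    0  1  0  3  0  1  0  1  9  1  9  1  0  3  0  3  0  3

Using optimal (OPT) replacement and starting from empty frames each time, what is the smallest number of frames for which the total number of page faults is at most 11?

f=1: 18 faults
f=2: 7 faults
f=3: 5 faults
f=4: 4 faults
Smallest f with faults ≤ 11 is 2.

2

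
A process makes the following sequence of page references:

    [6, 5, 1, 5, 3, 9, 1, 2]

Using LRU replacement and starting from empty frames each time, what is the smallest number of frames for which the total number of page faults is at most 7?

f=1: 8 faults
f=2: 7 faults
f=3: 7 faults
f=4: 6 faults
f=5: 6 faults
f=6: 6 faults
Smallest f with faults ≤ 7 is 2.

2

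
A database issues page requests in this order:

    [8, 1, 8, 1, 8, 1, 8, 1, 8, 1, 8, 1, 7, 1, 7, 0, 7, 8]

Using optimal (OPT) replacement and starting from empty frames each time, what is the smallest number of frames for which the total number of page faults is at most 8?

f=1: 18 faults
f=2: 5 faults
f=3: 4 faults
f=4: 4 faults
Smallest f with faults ≤ 8 is 2.

2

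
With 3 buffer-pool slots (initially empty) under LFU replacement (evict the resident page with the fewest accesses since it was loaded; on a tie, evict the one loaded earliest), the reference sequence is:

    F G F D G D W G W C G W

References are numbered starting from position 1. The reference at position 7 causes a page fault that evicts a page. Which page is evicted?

pos 1: F → fault, frames (F)
pos 2: G → fault, frames (F G)
pos 3: F → hit
pos 4: D → fault, frames (F G D)
pos 5: G → hit
pos 6: D → hit
pos 7: W → fault, evict F, frames (G D W)
At position 7, page F is evicted.

F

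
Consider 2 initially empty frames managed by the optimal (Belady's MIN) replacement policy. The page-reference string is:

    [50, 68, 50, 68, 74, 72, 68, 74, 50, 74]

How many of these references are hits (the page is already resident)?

4

50 -> fault, frames [50]
68 -> fault, frames [50, 68]
50 -> hit
68 -> hit
74 -> fault, evict 50, frames [68, 74]
72 -> fault, evict 74, frames [68, 72]
68 -> hit
74 -> fault, evict 72, frames [68, 74]
50 -> fault, evict 68, frames [74, 50]
74 -> hit
Hits: 4.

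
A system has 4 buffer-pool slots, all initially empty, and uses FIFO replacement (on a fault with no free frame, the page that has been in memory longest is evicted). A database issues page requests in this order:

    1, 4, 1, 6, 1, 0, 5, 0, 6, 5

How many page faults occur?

5

1: miss, frames [1]
4: miss, frames [1, 4]
1: hit
6: miss, frames [1, 4, 6]
1: hit
0: miss, frames [1, 4, 6, 0]
5: miss, evict 1, frames [4, 6, 0, 5]
0: hit
6: hit
5: hit
Page faults: 5.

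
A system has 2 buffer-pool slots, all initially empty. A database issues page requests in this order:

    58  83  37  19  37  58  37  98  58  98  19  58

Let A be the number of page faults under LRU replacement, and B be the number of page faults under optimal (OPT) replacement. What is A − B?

2

Under LRU: F F F F . F . F F . F F → 9 faults.
Under OPT: F F F F . F . F . . F . → 7 faults.
A − B = 9 − 7 = 2.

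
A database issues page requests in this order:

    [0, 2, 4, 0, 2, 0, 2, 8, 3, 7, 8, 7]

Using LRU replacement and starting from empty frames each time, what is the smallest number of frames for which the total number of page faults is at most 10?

2

f=1: 12 faults
f=2: 9 faults
f=3: 6 faults
f=4: 6 faults
f=5: 6 faults
f=6: 6 faults
Smallest f with faults ≤ 10 is 2.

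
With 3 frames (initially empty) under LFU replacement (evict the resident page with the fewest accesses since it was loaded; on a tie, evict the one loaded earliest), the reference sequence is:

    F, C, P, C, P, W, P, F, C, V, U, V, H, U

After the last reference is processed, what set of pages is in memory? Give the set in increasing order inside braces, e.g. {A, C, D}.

F: fault, frames {F}
C: fault, frames {F,C}
P: fault, frames {F,C,P}
C: hit
P: hit
W: fault, evict F, frames {C,P,W}
P: hit
F: fault, evict W, frames {C,P,F}
C: hit
V: fault, evict F, frames {C,P,V}
U: fault, evict V, frames {C,P,U}
V: fault, evict U, frames {C,P,V}
H: fault, evict V, frames {C,P,H}
U: fault, evict H, frames {C,P,U}

{C, P, U}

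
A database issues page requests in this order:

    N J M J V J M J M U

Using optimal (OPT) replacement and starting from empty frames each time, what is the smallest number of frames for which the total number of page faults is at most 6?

f=1: 10 faults
f=2: 6 faults
f=3: 5 faults
f=4: 5 faults
f=5: 5 faults
Smallest f with faults ≤ 6 is 2.

2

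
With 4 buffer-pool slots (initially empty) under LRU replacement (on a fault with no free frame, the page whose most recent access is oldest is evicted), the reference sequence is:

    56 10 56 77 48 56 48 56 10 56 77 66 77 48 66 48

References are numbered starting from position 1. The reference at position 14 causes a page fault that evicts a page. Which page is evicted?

10

pos 1: 56: miss, frames (56)
pos 2: 10: miss, frames (56 10)
pos 3: 56: hit
pos 4: 77: miss, frames (10 56 77)
pos 5: 48: miss, frames (10 56 77 48)
pos 6: 56: hit
pos 7: 48: hit
pos 8: 56: hit
pos 9: 10: hit
pos 10: 56: hit
pos 11: 77: hit
pos 12: 66: miss, evict 48, frames (10 56 77 66)
pos 13: 77: hit
pos 14: 48: miss, evict 10, frames (56 66 77 48)
At position 14, page 10 is evicted.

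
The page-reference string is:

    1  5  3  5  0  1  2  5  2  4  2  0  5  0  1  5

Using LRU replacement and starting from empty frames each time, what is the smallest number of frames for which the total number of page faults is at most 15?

f=1: 16 faults
f=2: 12 faults
f=3: 11 faults
f=4: 8 faults
f=5: 6 faults
f=6: 6 faults
Smallest f with faults ≤ 15 is 2.

2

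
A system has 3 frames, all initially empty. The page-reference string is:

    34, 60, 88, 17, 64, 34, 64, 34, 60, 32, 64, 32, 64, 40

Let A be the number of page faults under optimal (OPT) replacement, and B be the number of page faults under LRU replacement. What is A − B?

-3

Under OPT: F F F F F . . . . F . . . F → 7 faults.
Under LRU: F F F F F F . . F F F . . F → 10 faults.
A − B = 7 − 10 = -3.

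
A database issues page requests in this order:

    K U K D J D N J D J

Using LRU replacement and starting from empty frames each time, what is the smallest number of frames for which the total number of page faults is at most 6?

3

f=1: 10 faults
f=2: 7 faults
f=3: 5 faults
f=4: 5 faults
f=5: 5 faults
Smallest f with faults ≤ 6 is 3.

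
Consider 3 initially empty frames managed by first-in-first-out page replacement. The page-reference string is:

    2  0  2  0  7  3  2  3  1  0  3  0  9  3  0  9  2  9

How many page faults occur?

2 → fault, frames (2)
0 → fault, frames (2 0)
2 → hit
0 → hit
7 → fault, frames (2 0 7)
3 → fault, evict 2, frames (0 7 3)
2 → fault, evict 0, frames (7 3 2)
3 → hit
1 → fault, evict 7, frames (3 2 1)
0 → fault, evict 3, frames (2 1 0)
3 → fault, evict 2, frames (1 0 3)
0 → hit
9 → fault, evict 1, frames (0 3 9)
3 → hit
0 → hit
9 → hit
2 → fault, evict 0, frames (3 9 2)
9 → hit
Page faults: 10.

10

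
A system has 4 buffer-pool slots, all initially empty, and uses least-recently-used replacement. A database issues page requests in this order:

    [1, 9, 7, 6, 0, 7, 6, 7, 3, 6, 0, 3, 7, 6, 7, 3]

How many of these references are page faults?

1 -> fault, frames [1]
9 -> fault, frames [1, 9]
7 -> fault, frames [1, 9, 7]
6 -> fault, frames [1, 9, 7, 6]
0 -> fault, evict 1, frames [9, 7, 6, 0]
7 -> hit
6 -> hit
7 -> hit
3 -> fault, evict 9, frames [0, 6, 7, 3]
6 -> hit
0 -> hit
3 -> hit
7 -> hit
6 -> hit
7 -> hit
3 -> hit
Page faults: 6.

6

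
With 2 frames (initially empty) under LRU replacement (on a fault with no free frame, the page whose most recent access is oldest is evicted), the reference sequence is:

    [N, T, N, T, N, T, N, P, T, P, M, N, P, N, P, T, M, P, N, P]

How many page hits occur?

9

N → miss, frames (N)
T → miss, frames (N T)
N → hit
T → hit
N → hit
T → hit
N → hit
P → miss, evict T, frames (N P)
T → miss, evict N, frames (P T)
P → hit
M → miss, evict T, frames (P M)
N → miss, evict P, frames (M N)
P → miss, evict M, frames (N P)
N → hit
P → hit
T → miss, evict N, frames (P T)
M → miss, evict P, frames (T M)
P → miss, evict T, frames (M P)
N → miss, evict M, frames (P N)
P → hit
Hits: 9.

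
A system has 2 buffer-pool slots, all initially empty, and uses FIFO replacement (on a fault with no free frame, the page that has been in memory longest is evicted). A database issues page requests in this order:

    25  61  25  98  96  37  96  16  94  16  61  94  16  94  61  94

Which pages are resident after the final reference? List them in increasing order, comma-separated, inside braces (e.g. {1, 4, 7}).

{61, 94}

25 -> fault, frames (25)
61 -> fault, frames (25 61)
25 -> hit
98 -> fault, evict 25, frames (61 98)
96 -> fault, evict 61, frames (98 96)
37 -> fault, evict 98, frames (96 37)
96 -> hit
16 -> fault, evict 96, frames (37 16)
94 -> fault, evict 37, frames (16 94)
16 -> hit
61 -> fault, evict 16, frames (94 61)
94 -> hit
16 -> fault, evict 94, frames (61 16)
94 -> fault, evict 61, frames (16 94)
61 -> fault, evict 16, frames (94 61)
94 -> hit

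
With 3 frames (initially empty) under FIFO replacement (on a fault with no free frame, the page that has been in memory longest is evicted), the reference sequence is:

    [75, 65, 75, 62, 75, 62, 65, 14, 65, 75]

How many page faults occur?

5

75 → fault, frames (75)
65 → fault, frames (75 65)
75 → hit
62 → fault, frames (75 65 62)
75 → hit
62 → hit
65 → hit
14 → fault, evict 75, frames (65 62 14)
65 → hit
75 → fault, evict 65, frames (62 14 75)
Page faults: 5.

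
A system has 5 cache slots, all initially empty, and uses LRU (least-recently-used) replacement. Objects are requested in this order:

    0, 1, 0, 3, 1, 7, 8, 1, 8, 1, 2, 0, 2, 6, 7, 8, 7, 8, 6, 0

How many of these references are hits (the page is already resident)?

10

0 -> miss, frames [0]
1 -> miss, frames [0, 1]
0 -> hit
3 -> miss, frames [1, 0, 3]
1 -> hit
7 -> miss, frames [0, 3, 1, 7]
8 -> miss, frames [0, 3, 1, 7, 8]
1 -> hit
8 -> hit
1 -> hit
2 -> miss, evict 0, frames [3, 7, 8, 1, 2]
0 -> miss, evict 3, frames [7, 8, 1, 2, 0]
2 -> hit
6 -> miss, evict 7, frames [8, 1, 0, 2, 6]
7 -> miss, evict 8, frames [1, 0, 2, 6, 7]
8 -> miss, evict 1, frames [0, 2, 6, 7, 8]
7 -> hit
8 -> hit
6 -> hit
0 -> hit
Hits: 10.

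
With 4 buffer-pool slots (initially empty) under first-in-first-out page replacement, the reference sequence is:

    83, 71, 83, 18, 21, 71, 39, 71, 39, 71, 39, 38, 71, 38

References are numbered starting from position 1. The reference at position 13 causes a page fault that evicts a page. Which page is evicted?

18

pos 1: 83 → fault, frames [83]
pos 2: 71 → fault, frames [83, 71]
pos 3: 83 → hit
pos 4: 18 → fault, frames [83, 71, 18]
pos 5: 21 → fault, frames [83, 71, 18, 21]
pos 6: 71 → hit
pos 7: 39 → fault, evict 83, frames [71, 18, 21, 39]
pos 8: 71 → hit
pos 9: 39 → hit
pos 10: 71 → hit
pos 11: 39 → hit
pos 12: 38 → fault, evict 71, frames [18, 21, 39, 38]
pos 13: 71 → fault, evict 18, frames [21, 39, 38, 71]
At position 13, page 18 is evicted.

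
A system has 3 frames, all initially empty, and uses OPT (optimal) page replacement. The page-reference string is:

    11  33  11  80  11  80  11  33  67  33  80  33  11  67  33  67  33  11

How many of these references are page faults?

5

11: fault, frames (11)
33: fault, frames (11 33)
11: hit
80: fault, frames (11 33 80)
11: hit
80: hit
11: hit
33: hit
67: fault, evict 11, frames (33 80 67)
33: hit
80: hit
33: hit
11: fault, evict 80, frames (33 67 11)
67: hit
33: hit
67: hit
33: hit
11: hit
Page faults: 5.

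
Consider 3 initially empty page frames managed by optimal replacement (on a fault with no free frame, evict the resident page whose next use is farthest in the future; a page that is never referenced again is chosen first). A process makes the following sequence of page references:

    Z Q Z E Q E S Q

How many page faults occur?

4

Z → miss, frames (Z)
Q → miss, frames (Z Q)
Z → hit
E → miss, frames (Z Q E)
Q → hit
E → hit
S → miss, evict E, frames (Z Q S)
Q → hit
Page faults: 4.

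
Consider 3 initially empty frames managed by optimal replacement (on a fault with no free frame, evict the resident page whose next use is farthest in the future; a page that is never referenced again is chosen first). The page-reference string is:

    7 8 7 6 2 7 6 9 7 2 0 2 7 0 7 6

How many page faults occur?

7 → fault, frames (7)
8 → fault, frames (7 8)
7 → hit
6 → fault, frames (7 8 6)
2 → fault, evict 8, frames (7 6 2)
7 → hit
6 → hit
9 → fault, evict 6, frames (7 2 9)
7 → hit
2 → hit
0 → fault, evict 9, frames (7 2 0)
2 → hit
7 → hit
0 → hit
7 → hit
6 → fault, evict 0, frames (7 2 6)
Page faults: 7.

7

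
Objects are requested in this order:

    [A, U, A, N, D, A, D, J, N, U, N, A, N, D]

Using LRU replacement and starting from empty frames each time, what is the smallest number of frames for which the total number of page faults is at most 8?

f=1: 14 faults
f=2: 10 faults
f=3: 9 faults
f=4: 8 faults
f=5: 5 faults
Smallest f with faults ≤ 8 is 4.

4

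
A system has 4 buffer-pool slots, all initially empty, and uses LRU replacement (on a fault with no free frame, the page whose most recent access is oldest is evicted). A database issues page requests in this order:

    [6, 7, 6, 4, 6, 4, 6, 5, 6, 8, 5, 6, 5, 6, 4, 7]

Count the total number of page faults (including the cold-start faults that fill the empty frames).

6 -> miss, frames (6)
7 -> miss, frames (6 7)
6 -> hit
4 -> miss, frames (7 6 4)
6 -> hit
4 -> hit
6 -> hit
5 -> miss, frames (7 4 6 5)
6 -> hit
8 -> miss, evict 7, frames (4 5 6 8)
5 -> hit
6 -> hit
5 -> hit
6 -> hit
4 -> hit
7 -> miss, evict 8, frames (5 6 4 7)
Page faults: 6.

6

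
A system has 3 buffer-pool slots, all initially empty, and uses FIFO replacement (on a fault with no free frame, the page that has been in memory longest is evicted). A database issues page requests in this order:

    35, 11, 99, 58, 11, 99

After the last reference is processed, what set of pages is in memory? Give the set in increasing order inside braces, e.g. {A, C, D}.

35 -> fault, frames [35]
11 -> fault, frames [35, 11]
99 -> fault, frames [35, 11, 99]
58 -> fault, evict 35, frames [11, 99, 58]
11 -> hit
99 -> hit

{11, 58, 99}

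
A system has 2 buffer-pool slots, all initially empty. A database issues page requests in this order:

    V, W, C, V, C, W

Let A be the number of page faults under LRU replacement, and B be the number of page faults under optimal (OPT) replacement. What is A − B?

Under LRU: F F F F . F → 5 faults.
Under OPT: F F F . . F → 4 faults.
A − B = 5 − 4 = 1.

1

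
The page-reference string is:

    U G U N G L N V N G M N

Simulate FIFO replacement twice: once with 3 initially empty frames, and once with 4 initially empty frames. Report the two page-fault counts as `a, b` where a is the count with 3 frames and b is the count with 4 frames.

3 frames: F F . F . F . F . F F F → 8 faults.
4 frames: F F . F . F . F . . F . → 6 faults.
6 < 8: adding a frame reduced faults, as is typical.

8, 6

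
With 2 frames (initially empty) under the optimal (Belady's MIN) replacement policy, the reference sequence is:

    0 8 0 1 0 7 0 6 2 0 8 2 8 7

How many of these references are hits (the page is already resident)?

0: fault, frames [0]
8: fault, frames [0, 8]
0: hit
1: fault, evict 8, frames [0, 1]
0: hit
7: fault, evict 1, frames [0, 7]
0: hit
6: fault, evict 7, frames [0, 6]
2: fault, evict 6, frames [0, 2]
0: hit
8: fault, evict 0, frames [2, 8]
2: hit
8: hit
7: fault, evict 8, frames [2, 7]
Hits: 6.

6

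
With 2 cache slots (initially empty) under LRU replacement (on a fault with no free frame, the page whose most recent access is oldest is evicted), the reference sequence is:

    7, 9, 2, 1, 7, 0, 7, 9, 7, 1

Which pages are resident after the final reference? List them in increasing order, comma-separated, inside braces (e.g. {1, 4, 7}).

7 → fault, frames {7}
9 → fault, frames {7,9}
2 → fault, evict 7, frames {9,2}
1 → fault, evict 9, frames {2,1}
7 → fault, evict 2, frames {1,7}
0 → fault, evict 1, frames {7,0}
7 → hit
9 → fault, evict 0, frames {7,9}
7 → hit
1 → fault, evict 9, frames {7,1}

{1, 7}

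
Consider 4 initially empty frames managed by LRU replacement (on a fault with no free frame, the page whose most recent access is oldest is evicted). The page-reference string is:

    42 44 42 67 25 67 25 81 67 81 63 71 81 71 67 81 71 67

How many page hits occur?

42 → miss, frames {42}
44 → miss, frames {42,44}
42 → hit
67 → miss, frames {44,42,67}
25 → miss, frames {44,42,67,25}
67 → hit
25 → hit
81 → miss, evict 44, frames {42,67,25,81}
67 → hit
81 → hit
63 → miss, evict 42, frames {25,67,81,63}
71 → miss, evict 25, frames {67,81,63,71}
81 → hit
71 → hit
67 → hit
81 → hit
71 → hit
67 → hit
Hits: 11.

11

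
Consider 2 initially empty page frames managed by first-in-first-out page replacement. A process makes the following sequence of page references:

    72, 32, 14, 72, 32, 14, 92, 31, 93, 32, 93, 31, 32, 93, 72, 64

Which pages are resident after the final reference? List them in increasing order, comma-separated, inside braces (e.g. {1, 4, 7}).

{64, 72}

72 -> fault, frames [72]
32 -> fault, frames [72, 32]
14 -> fault, evict 72, frames [32, 14]
72 -> fault, evict 32, frames [14, 72]
32 -> fault, evict 14, frames [72, 32]
14 -> fault, evict 72, frames [32, 14]
92 -> fault, evict 32, frames [14, 92]
31 -> fault, evict 14, frames [92, 31]
93 -> fault, evict 92, frames [31, 93]
32 -> fault, evict 31, frames [93, 32]
93 -> hit
31 -> fault, evict 93, frames [32, 31]
32 -> hit
93 -> fault, evict 32, frames [31, 93]
72 -> fault, evict 31, frames [93, 72]
64 -> fault, evict 93, frames [72, 64]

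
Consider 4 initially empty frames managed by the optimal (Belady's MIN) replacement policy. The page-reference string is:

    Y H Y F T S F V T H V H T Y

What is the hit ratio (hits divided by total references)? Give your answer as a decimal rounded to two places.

0.50

Y -> fault, frames {Y}
H -> fault, frames {Y,H}
Y -> hit
F -> fault, frames {Y,H,F}
T -> fault, frames {Y,H,F,T}
S -> fault, evict Y, frames {H,F,T,S}
F -> hit
V -> fault, evict S, frames {H,F,T,V}
T -> hit
H -> hit
V -> hit
H -> hit
T -> hit
Y -> fault, evict V, frames {H,F,T,Y}
Hits: 7 of 14 references → 7/14 = 0.5000.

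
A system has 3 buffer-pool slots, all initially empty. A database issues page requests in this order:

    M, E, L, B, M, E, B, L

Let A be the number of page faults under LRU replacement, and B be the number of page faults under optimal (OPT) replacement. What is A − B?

2

Under LRU: F F F F F F . F → 7 faults.
Under OPT: F F F F . . . F → 5 faults.
A − B = 7 − 5 = 2.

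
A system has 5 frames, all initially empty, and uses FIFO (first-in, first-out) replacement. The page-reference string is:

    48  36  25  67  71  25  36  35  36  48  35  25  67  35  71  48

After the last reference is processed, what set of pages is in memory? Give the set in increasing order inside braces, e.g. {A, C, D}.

{25, 35, 48, 67, 71}

48: fault, frames {48}
36: fault, frames {48,36}
25: fault, frames {48,36,25}
67: fault, frames {48,36,25,67}
71: fault, frames {48,36,25,67,71}
25: hit
36: hit
35: fault, evict 48, frames {36,25,67,71,35}
36: hit
48: fault, evict 36, frames {25,67,71,35,48}
35: hit
25: hit
67: hit
35: hit
71: hit
48: hit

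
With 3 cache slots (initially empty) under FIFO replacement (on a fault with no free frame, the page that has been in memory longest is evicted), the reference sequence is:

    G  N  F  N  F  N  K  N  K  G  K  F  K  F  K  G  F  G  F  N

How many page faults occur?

6

G: miss, frames {G}
N: miss, frames {G,N}
F: miss, frames {G,N,F}
N: hit
F: hit
N: hit
K: miss, evict G, frames {N,F,K}
N: hit
K: hit
G: miss, evict N, frames {F,K,G}
K: hit
F: hit
K: hit
F: hit
K: hit
G: hit
F: hit
G: hit
F: hit
N: miss, evict F, frames {K,G,N}
Page faults: 6.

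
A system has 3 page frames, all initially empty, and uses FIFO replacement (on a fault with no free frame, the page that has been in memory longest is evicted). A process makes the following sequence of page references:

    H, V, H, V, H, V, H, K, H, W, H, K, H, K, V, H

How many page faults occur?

6

H: miss, frames [H]
V: miss, frames [H, V]
H: hit
V: hit
H: hit
V: hit
H: hit
K: miss, frames [H, V, K]
H: hit
W: miss, evict H, frames [V, K, W]
H: miss, evict V, frames [K, W, H]
K: hit
H: hit
K: hit
V: miss, evict K, frames [W, H, V]
H: hit
Page faults: 6.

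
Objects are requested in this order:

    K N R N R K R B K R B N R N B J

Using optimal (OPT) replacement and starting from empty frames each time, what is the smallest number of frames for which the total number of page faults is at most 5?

f=1: 16 faults
f=2: 9 faults
f=3: 6 faults
f=4: 5 faults
f=5: 5 faults
Smallest f with faults ≤ 5 is 4.

4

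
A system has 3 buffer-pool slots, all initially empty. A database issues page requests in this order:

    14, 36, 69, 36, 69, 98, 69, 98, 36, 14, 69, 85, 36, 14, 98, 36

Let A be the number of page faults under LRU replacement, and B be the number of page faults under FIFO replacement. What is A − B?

2

Under LRU: F F F . . F . . . F F F F F F . → 10 faults.
Under FIFO: F F F . . F . . . F . F F . F . → 8 faults.
A − B = 10 − 8 = 2.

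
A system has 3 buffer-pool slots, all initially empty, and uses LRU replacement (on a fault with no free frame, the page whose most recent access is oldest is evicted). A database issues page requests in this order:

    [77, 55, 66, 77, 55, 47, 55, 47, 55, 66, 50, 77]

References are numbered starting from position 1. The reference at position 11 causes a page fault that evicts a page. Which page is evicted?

pos 1: 77 -> miss, frames (77)
pos 2: 55 -> miss, frames (77 55)
pos 3: 66 -> miss, frames (77 55 66)
pos 4: 77 -> hit
pos 5: 55 -> hit
pos 6: 47 -> miss, evict 66, frames (77 55 47)
pos 7: 55 -> hit
pos 8: 47 -> hit
pos 9: 55 -> hit
pos 10: 66 -> miss, evict 77, frames (47 55 66)
pos 11: 50 -> miss, evict 47, frames (55 66 50)
At position 11, page 47 is evicted.

47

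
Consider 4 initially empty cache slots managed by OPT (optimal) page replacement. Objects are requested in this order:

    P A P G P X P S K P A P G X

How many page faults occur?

P → fault, frames (P)
A → fault, frames (P A)
P → hit
G → fault, frames (P A G)
P → hit
X → fault, frames (P A G X)
P → hit
S → fault, evict X, frames (P A G S)
K → fault, evict S, frames (P A G K)
P → hit
A → hit
P → hit
G → hit
X → fault, evict K, frames (P A G X)
Page faults: 7.

7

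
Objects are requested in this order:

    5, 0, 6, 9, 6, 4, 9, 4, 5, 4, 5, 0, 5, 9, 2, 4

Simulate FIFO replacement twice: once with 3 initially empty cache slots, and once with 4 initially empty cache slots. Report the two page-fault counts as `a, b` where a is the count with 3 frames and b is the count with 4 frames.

10, 8

3 frames: F F F F . F . . F . . F . F F F → 10 faults.
4 frames: F F F F . F . . F . . F . . F . → 8 faults.
8 < 10: adding a frame reduced faults, as is typical.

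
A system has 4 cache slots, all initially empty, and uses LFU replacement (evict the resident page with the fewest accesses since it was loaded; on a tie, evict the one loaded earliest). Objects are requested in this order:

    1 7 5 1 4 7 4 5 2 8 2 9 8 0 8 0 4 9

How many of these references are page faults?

1: fault, frames {1}
7: fault, frames {1,7}
5: fault, frames {1,7,5}
1: hit
4: fault, frames {1,7,5,4}
7: hit
4: hit
5: hit
2: fault, evict 1, frames {7,5,4,2}
8: fault, evict 2, frames {7,5,4,8}
2: fault, evict 8, frames {7,5,4,2}
9: fault, evict 2, frames {7,5,4,9}
8: fault, evict 9, frames {7,5,4,8}
0: fault, evict 8, frames {7,5,4,0}
8: fault, evict 0, frames {7,5,4,8}
0: fault, evict 8, frames {7,5,4,0}
4: hit
9: fault, evict 0, frames {7,5,4,9}
Page faults: 13.

13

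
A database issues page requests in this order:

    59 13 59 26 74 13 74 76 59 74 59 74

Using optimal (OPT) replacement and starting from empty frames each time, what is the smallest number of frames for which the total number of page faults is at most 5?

3

f=1: 12 faults
f=2: 6 faults
f=3: 5 faults
f=4: 5 faults
f=5: 5 faults
Smallest f with faults ≤ 5 is 3.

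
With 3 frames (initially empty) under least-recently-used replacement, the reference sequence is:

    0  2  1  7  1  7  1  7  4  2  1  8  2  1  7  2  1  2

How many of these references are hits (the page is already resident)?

0 -> fault, frames [0]
2 -> fault, frames [0, 2]
1 -> fault, frames [0, 2, 1]
7 -> fault, evict 0, frames [2, 1, 7]
1 -> hit
7 -> hit
1 -> hit
7 -> hit
4 -> fault, evict 2, frames [1, 7, 4]
2 -> fault, evict 1, frames [7, 4, 2]
1 -> fault, evict 7, frames [4, 2, 1]
8 -> fault, evict 4, frames [2, 1, 8]
2 -> hit
1 -> hit
7 -> fault, evict 8, frames [2, 1, 7]
2 -> hit
1 -> hit
2 -> hit
Hits: 9.

9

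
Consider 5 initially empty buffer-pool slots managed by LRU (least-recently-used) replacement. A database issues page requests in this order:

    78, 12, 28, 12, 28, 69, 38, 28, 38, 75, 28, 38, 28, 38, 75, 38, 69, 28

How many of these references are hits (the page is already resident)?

78: fault, frames {78}
12: fault, frames {78,12}
28: fault, frames {78,12,28}
12: hit
28: hit
69: fault, frames {78,12,28,69}
38: fault, frames {78,12,28,69,38}
28: hit
38: hit
75: fault, evict 78, frames {12,69,28,38,75}
28: hit
38: hit
28: hit
38: hit
75: hit
38: hit
69: hit
28: hit
Hits: 12.

12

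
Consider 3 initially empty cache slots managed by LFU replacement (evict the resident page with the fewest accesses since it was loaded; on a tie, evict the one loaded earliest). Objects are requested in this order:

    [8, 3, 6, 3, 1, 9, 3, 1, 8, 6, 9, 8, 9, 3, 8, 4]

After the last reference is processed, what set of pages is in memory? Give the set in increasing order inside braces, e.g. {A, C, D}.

8 -> fault, frames [8]
3 -> fault, frames [8, 3]
6 -> fault, frames [8, 3, 6]
3 -> hit
1 -> fault, evict 8, frames [3, 6, 1]
9 -> fault, evict 6, frames [3, 1, 9]
3 -> hit
1 -> hit
8 -> fault, evict 9, frames [3, 1, 8]
6 -> fault, evict 8, frames [3, 1, 6]
9 -> fault, evict 6, frames [3, 1, 9]
8 -> fault, evict 9, frames [3, 1, 8]
9 -> fault, evict 8, frames [3, 1, 9]
3 -> hit
8 -> fault, evict 9, frames [3, 1, 8]
4 -> fault, evict 8, frames [3, 1, 4]

{1, 3, 4}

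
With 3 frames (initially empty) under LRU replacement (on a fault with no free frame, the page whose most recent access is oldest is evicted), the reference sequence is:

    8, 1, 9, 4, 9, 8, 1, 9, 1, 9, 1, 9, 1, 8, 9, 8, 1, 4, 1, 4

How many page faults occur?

8 → miss, frames [8]
1 → miss, frames [8, 1]
9 → miss, frames [8, 1, 9]
4 → miss, evict 8, frames [1, 9, 4]
9 → hit
8 → miss, evict 1, frames [4, 9, 8]
1 → miss, evict 4, frames [9, 8, 1]
9 → hit
1 → hit
9 → hit
1 → hit
9 → hit
1 → hit
8 → hit
9 → hit
8 → hit
1 → hit
4 → miss, evict 9, frames [8, 1, 4]
1 → hit
4 → hit
Page faults: 7.

7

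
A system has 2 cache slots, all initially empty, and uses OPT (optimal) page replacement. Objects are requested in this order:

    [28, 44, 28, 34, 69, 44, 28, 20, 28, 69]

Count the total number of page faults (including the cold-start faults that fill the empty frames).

7

28 -> fault, frames [28]
44 -> fault, frames [28, 44]
28 -> hit
34 -> fault, evict 28, frames [44, 34]
69 -> fault, evict 34, frames [44, 69]
44 -> hit
28 -> fault, evict 44, frames [69, 28]
20 -> fault, evict 69, frames [28, 20]
28 -> hit
69 -> fault, evict 20, frames [28, 69]
Page faults: 7.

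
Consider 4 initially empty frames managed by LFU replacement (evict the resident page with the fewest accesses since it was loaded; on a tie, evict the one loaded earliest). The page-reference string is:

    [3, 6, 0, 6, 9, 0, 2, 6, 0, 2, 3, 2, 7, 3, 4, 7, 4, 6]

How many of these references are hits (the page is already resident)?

3 -> fault, frames (3)
6 -> fault, frames (3 6)
0 -> fault, frames (3 6 0)
6 -> hit
9 -> fault, frames (3 6 0 9)
0 -> hit
2 -> fault, evict 3, frames (6 0 9 2)
6 -> hit
0 -> hit
2 -> hit
3 -> fault, evict 9, frames (6 0 2 3)
2 -> hit
7 -> fault, evict 3, frames (6 0 2 7)
3 -> fault, evict 7, frames (6 0 2 3)
4 -> fault, evict 3, frames (6 0 2 4)
7 -> fault, evict 4, frames (6 0 2 7)
4 -> fault, evict 7, frames (6 0 2 4)
6 -> hit
Hits: 7.

7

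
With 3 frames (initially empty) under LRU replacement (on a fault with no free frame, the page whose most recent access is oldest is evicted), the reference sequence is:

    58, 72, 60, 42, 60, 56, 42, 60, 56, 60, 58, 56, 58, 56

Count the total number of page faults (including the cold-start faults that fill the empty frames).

6

58 -> fault, frames [58]
72 -> fault, frames [58, 72]
60 -> fault, frames [58, 72, 60]
42 -> fault, evict 58, frames [72, 60, 42]
60 -> hit
56 -> fault, evict 72, frames [42, 60, 56]
42 -> hit
60 -> hit
56 -> hit
60 -> hit
58 -> fault, evict 42, frames [56, 60, 58]
56 -> hit
58 -> hit
56 -> hit
Page faults: 6.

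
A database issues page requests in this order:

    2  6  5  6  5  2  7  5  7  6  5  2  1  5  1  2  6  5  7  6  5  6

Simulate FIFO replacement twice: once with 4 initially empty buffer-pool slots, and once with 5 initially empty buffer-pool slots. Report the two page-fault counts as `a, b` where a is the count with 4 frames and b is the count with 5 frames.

9, 5

4 frames: F F F . . . F . . . . . F . . F F F F . . . → 9 faults.
5 frames: F F F . . . F . . . . . F . . . . . . . . . → 5 faults.
5 < 9: adding a frame reduced faults, as is typical.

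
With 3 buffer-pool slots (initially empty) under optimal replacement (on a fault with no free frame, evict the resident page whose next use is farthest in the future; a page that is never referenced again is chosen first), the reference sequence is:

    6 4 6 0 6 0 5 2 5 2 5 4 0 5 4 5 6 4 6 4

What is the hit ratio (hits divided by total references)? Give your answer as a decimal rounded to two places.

6: miss, frames (6)
4: miss, frames (6 4)
6: hit
0: miss, frames (6 4 0)
6: hit
0: hit
5: miss, evict 6, frames (4 0 5)
2: miss, evict 0, frames (4 5 2)
5: hit
2: hit
5: hit
4: hit
0: miss, evict 2, frames (4 5 0)
5: hit
4: hit
5: hit
6: miss, evict 0, frames (4 5 6)
4: hit
6: hit
4: hit
Hits: 13 of 20 references → 13/20 = 0.6500.

0.65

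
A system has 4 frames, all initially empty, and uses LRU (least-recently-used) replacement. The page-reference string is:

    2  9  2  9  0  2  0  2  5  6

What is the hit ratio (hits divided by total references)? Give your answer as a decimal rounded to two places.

0.50

2 → miss, frames {2}
9 → miss, frames {2,9}
2 → hit
9 → hit
0 → miss, frames {2,9,0}
2 → hit
0 → hit
2 → hit
5 → miss, frames {9,0,2,5}
6 → miss, evict 9, frames {0,2,5,6}
Hits: 5 of 10 references → 5/10 = 0.5000.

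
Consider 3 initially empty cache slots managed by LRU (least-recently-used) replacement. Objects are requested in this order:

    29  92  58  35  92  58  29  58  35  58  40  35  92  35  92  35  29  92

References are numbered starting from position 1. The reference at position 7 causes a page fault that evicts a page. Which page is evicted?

pos 1: 29: miss, frames {29}
pos 2: 92: miss, frames {29,92}
pos 3: 58: miss, frames {29,92,58}
pos 4: 35: miss, evict 29, frames {92,58,35}
pos 5: 92: hit
pos 6: 58: hit
pos 7: 29: miss, evict 35, frames {92,58,29}
At position 7, page 35 is evicted.

35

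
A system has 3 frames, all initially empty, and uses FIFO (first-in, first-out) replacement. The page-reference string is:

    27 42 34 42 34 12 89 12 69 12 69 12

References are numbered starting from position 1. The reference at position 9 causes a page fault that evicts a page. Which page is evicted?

pos 1: 27 -> miss, frames [27]
pos 2: 42 -> miss, frames [27, 42]
pos 3: 34 -> miss, frames [27, 42, 34]
pos 4: 42 -> hit
pos 5: 34 -> hit
pos 6: 12 -> miss, evict 27, frames [42, 34, 12]
pos 7: 89 -> miss, evict 42, frames [34, 12, 89]
pos 8: 12 -> hit
pos 9: 69 -> miss, evict 34, frames [12, 89, 69]
At position 9, page 34 is evicted.

34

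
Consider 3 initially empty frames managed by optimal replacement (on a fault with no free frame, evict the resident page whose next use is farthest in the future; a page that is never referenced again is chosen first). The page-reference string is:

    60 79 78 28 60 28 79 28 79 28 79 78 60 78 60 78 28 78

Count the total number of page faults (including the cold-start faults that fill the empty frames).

60: fault, frames (60)
79: fault, frames (60 79)
78: fault, frames (60 79 78)
28: fault, evict 78, frames (60 79 28)
60: hit
28: hit
79: hit
28: hit
79: hit
28: hit
79: hit
78: fault, evict 79, frames (60 28 78)
60: hit
78: hit
60: hit
78: hit
28: hit
78: hit
Page faults: 5.

5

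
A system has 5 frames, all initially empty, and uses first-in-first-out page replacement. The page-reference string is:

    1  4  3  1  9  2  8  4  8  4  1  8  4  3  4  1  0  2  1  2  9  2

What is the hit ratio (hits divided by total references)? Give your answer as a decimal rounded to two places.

1: fault, frames {1}
4: fault, frames {1,4}
3: fault, frames {1,4,3}
1: hit
9: fault, frames {1,4,3,9}
2: fault, frames {1,4,3,9,2}
8: fault, evict 1, frames {4,3,9,2,8}
4: hit
8: hit
4: hit
1: fault, evict 4, frames {3,9,2,8,1}
8: hit
4: fault, evict 3, frames {9,2,8,1,4}
3: fault, evict 9, frames {2,8,1,4,3}
4: hit
1: hit
0: fault, evict 2, frames {8,1,4,3,0}
2: fault, evict 8, frames {1,4,3,0,2}
1: hit
2: hit
9: fault, evict 1, frames {4,3,0,2,9}
2: hit
Hits: 10 of 22 references → 10/22 = 0.4545.

0.45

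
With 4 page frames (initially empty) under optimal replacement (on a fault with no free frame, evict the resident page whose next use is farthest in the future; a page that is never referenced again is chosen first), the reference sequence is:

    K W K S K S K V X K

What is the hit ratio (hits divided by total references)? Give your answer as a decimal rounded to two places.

0.50

K: fault, frames [K]
W: fault, frames [K, W]
K: hit
S: fault, frames [K, W, S]
K: hit
S: hit
K: hit
V: fault, frames [K, W, S, V]
X: fault, evict V, frames [K, W, S, X]
K: hit
Hits: 5 of 10 references → 5/10 = 0.5000.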